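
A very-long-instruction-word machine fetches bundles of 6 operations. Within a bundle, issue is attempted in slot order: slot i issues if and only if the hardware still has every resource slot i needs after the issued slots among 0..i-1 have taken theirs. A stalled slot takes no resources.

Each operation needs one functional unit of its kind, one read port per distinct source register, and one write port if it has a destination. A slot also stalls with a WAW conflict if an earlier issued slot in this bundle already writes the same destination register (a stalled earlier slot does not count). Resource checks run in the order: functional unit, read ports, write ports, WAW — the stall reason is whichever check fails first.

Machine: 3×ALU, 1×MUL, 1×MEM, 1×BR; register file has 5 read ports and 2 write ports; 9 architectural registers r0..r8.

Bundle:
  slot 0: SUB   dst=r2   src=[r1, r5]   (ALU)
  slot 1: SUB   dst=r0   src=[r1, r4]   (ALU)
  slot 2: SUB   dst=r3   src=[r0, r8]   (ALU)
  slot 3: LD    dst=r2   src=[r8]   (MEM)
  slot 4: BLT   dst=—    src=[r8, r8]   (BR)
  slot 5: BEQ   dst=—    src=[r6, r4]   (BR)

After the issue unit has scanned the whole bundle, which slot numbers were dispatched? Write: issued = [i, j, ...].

  0. ALU→r2 ⇒ go  {2A/1Mu/1Ld/1B | 3r 1w}
  1. ALU→r0 ⇒ go  {1A/1Mu/1Ld/1B | 1r 0w}
  2. ALU→r3 ⇒ no(RD_PORT)  {1A/1Mu/1Ld/1B | 1r 0w}
  3. MEM→r2 ⇒ no(WR_PORT)  {1A/1Mu/1Ld/1B | 1r 0w}
  4. BR ⇒ go  {1A/1Mu/1Ld/0B | 0r 0w}
  5. BR ⇒ no(FU)  {1A/1Mu/1Ld/0B | 0r 0w}

issued = [0, 1, 4]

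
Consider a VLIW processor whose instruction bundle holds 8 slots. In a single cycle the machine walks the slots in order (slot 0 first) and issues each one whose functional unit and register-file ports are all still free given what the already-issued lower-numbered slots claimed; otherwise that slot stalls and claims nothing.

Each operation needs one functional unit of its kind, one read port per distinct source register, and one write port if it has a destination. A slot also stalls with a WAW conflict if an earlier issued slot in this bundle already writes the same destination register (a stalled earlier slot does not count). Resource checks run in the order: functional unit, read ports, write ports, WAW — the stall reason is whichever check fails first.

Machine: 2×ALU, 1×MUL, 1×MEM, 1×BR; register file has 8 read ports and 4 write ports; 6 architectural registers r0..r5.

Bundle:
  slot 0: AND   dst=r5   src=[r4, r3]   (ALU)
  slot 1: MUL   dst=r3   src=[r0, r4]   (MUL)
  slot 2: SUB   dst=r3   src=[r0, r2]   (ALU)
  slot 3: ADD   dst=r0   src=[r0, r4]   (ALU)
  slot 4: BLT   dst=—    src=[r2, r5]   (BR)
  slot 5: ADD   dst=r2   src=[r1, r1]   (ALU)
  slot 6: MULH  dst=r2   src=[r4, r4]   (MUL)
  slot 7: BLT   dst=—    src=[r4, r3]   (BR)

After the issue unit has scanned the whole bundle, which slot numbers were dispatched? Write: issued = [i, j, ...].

issued = [0, 1, 3, 4]

[0] ALU needs rd=2 wr=1: ok; after: ALU=1 MUL=1 MEM=1 BR=1, R=6, W=3
[1] MUL needs rd=2 wr=1: ok; after: ALU=1 MUL=0 MEM=1 BR=1, R=4, W=2
[2] ALU needs rd=2 wr=1: WAW; after: ALU=1 MUL=0 MEM=1 BR=1, R=4, W=2
[3] ALU needs rd=2 wr=1: ok; after: ALU=0 MUL=0 MEM=1 BR=1, R=2, W=1
[4] BR needs rd=2 wr=0: ok; after: ALU=0 MUL=0 MEM=1 BR=0, R=0, W=1
[5] ALU needs rd=1 wr=1: FU; after: ALU=0 MUL=0 MEM=1 BR=0, R=0, W=1
[6] MUL needs rd=1 wr=1: FU; after: ALU=0 MUL=0 MEM=1 BR=0, R=0, W=1
[7] BR needs rd=2 wr=0: FU; after: ALU=0 MUL=0 MEM=1 BR=0, R=0, W=1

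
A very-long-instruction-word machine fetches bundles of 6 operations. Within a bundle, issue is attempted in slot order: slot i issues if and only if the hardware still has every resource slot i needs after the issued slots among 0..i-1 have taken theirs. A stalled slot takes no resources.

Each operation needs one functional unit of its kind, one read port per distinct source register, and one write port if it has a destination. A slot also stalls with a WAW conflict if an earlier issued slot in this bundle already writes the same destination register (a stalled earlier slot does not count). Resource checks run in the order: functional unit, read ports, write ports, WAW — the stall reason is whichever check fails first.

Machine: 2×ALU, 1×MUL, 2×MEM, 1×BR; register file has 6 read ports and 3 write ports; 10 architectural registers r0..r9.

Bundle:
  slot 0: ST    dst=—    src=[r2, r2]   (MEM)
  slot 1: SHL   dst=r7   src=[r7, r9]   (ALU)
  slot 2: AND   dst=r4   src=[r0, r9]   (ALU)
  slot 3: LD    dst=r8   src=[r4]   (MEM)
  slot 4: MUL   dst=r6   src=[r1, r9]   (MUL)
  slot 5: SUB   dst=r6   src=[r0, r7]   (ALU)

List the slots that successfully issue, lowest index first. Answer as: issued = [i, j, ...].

(0) want 1×MEM +1rd +0wr — yes → AL2|MU1|ME1|BR1|rd5|wr3
(1) want 1×ALU +2rd +1wr — yes → AL1|MU1|ME1|BR1|rd3|wr2
(2) want 1×ALU +2rd +1wr — yes → AL0|MU1|ME1|BR1|rd1|wr1
(3) want 1×MEM +1rd +1wr — yes → AL0|MU1|ME0|BR1|rd0|wr0
(4) want 1×MUL +2rd +1wr — RD_PORT → AL0|MU1|ME0|BR1|rd0|wr0
(5) want 1×ALU +2rd +1wr — FU → AL0|MU1|ME0|BR1|rd0|wr0

issued = [0, 1, 2, 3]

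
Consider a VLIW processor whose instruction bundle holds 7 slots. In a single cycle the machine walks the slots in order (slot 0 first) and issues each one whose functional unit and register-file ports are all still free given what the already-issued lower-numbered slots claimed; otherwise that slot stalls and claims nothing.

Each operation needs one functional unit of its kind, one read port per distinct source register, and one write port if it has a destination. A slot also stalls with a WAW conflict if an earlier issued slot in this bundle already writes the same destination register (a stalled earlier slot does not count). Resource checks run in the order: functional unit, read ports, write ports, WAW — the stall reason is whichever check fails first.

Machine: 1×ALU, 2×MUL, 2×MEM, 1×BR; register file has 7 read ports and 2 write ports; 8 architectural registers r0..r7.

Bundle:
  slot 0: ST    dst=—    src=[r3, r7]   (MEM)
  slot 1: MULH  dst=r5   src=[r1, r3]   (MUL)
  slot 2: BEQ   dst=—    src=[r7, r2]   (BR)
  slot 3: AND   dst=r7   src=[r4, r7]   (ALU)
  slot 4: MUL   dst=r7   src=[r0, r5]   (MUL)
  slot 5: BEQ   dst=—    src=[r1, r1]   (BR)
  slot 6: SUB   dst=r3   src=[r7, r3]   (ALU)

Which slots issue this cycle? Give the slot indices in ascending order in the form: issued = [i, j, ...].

[0] MEM needs rd=2 wr=0: ok; after: ALU=1 MUL=2 MEM=1 BR=1, R=5, W=2
[1] MUL needs rd=2 wr=1: ok; after: ALU=1 MUL=1 MEM=1 BR=1, R=3, W=1
[2] BR needs rd=2 wr=0: ok; after: ALU=1 MUL=1 MEM=1 BR=0, R=1, W=1
[3] ALU needs rd=2 wr=1: RD_PORT; after: ALU=1 MUL=1 MEM=1 BR=0, R=1, W=1
[4] MUL needs rd=2 wr=1: RD_PORT; after: ALU=1 MUL=1 MEM=1 BR=0, R=1, W=1
[5] BR needs rd=1 wr=0: FU; after: ALU=1 MUL=1 MEM=1 BR=0, R=1, W=1
[6] ALU needs rd=2 wr=1: RD_PORT; after: ALU=1 MUL=1 MEM=1 BR=0, R=1, W=1

issued = [0, 1, 2]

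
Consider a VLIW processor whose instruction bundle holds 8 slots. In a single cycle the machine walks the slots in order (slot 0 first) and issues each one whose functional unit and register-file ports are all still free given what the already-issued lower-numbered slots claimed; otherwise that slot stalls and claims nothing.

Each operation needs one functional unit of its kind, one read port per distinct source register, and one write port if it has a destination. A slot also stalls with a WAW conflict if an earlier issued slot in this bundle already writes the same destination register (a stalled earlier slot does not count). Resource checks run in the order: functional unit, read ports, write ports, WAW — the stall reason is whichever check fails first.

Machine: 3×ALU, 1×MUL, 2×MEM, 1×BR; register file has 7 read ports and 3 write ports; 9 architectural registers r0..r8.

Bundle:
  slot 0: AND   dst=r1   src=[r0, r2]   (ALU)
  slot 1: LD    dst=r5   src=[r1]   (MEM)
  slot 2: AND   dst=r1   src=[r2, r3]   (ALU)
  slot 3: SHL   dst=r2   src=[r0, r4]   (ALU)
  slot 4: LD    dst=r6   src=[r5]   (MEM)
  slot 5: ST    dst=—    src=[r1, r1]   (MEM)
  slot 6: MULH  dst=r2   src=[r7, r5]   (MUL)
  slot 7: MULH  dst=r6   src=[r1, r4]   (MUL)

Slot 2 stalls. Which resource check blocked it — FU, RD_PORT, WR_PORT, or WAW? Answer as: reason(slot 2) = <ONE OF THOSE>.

  0. ALU→r1 ⇒ go  {2A/1Mu/2Ld/1B | 5r 2w}
  1. MEM→r5 ⇒ go  {2A/1Mu/1Ld/1B | 4r 1w}
  2. ALU→r1 ⇒ no(WAW)  {2A/1Mu/1Ld/1B | 4r 1w}
  3. ALU→r2 ⇒ go  {1A/1Mu/1Ld/1B | 2r 0w}
  4. MEM→r6 ⇒ no(WR_PORT)  {1A/1Mu/1Ld/1B | 2r 0w}
  5. MEM ⇒ go  {1A/1Mu/0Ld/1B | 1r 0w}
  6. MUL→r2 ⇒ no(RD_PORT)  {1A/1Mu/0Ld/1B | 1r 0w}
  7. MUL→r6 ⇒ no(RD_PORT)  {1A/1Mu/0Ld/1B | 1r 0w}

reason(slot 2) = WAW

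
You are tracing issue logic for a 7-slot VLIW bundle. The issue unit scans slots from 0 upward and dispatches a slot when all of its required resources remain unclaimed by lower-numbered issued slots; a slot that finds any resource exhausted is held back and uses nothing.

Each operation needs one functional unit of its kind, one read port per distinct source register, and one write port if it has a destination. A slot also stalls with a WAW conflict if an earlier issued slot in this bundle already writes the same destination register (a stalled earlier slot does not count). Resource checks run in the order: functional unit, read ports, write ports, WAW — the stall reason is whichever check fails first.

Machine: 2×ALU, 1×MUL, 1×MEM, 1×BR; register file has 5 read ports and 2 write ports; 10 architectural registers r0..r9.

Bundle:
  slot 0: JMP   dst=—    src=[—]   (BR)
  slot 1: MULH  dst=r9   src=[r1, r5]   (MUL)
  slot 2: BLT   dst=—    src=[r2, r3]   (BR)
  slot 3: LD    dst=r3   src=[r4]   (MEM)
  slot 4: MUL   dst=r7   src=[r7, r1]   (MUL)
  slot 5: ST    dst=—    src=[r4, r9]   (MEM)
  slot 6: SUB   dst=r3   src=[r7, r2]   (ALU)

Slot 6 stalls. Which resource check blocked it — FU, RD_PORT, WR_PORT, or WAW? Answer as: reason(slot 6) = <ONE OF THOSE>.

  0. BR ⇒ go  {2A/1Mu/1Ld/0B | 5r 2w}
  1. MUL→r9 ⇒ go  {2A/0Mu/1Ld/0B | 3r 1w}
  2. BR ⇒ no(FU)  {2A/0Mu/1Ld/0B | 3r 1w}
  3. MEM→r3 ⇒ go  {2A/0Mu/0Ld/0B | 2r 0w}
  4. MUL→r7 ⇒ no(FU)  {2A/0Mu/0Ld/0B | 2r 0w}
  5. MEM ⇒ no(FU)  {2A/0Mu/0Ld/0B | 2r 0w}
  6. ALU→r3 ⇒ no(WR_PORT)  {2A/0Mu/0Ld/0B | 2r 0w}

reason(slot 6) = WR_PORT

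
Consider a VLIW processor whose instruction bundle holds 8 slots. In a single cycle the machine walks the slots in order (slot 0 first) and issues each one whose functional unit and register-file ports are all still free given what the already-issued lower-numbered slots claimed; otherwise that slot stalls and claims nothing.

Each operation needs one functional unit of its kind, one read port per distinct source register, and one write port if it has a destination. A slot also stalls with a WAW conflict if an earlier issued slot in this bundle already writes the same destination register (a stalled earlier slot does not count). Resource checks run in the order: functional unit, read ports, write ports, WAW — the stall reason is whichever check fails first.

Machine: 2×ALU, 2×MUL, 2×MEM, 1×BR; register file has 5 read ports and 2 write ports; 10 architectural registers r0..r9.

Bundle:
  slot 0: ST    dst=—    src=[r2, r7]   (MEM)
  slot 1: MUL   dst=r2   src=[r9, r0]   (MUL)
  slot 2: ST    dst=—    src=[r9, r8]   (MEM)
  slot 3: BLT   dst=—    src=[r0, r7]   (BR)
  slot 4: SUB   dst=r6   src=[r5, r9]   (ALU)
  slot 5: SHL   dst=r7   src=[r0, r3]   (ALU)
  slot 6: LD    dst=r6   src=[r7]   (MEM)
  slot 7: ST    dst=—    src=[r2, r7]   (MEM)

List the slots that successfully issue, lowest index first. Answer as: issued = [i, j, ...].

slot 0 (MEM): ISSUE — free A2,Mu2,Ld1,B1 rp3 wp2
slot 1 (MUL): ISSUE — free A2,Mu1,Ld1,B1 rp1 wp1
slot 2 (MEM): stall RD_PORT — free A2,Mu1,Ld1,B1 rp1 wp1
slot 3 (BR): stall RD_PORT — free A2,Mu1,Ld1,B1 rp1 wp1
slot 4 (ALU): stall RD_PORT — free A2,Mu1,Ld1,B1 rp1 wp1
slot 5 (ALU): stall RD_PORT — free A2,Mu1,Ld1,B1 rp1 wp1
slot 6 (MEM): ISSUE — free A2,Mu1,Ld0,B1 rp0 wp0
slot 7 (MEM): stall FU — free A2,Mu1,Ld0,B1 rp0 wp0

issued = [0, 1, 6]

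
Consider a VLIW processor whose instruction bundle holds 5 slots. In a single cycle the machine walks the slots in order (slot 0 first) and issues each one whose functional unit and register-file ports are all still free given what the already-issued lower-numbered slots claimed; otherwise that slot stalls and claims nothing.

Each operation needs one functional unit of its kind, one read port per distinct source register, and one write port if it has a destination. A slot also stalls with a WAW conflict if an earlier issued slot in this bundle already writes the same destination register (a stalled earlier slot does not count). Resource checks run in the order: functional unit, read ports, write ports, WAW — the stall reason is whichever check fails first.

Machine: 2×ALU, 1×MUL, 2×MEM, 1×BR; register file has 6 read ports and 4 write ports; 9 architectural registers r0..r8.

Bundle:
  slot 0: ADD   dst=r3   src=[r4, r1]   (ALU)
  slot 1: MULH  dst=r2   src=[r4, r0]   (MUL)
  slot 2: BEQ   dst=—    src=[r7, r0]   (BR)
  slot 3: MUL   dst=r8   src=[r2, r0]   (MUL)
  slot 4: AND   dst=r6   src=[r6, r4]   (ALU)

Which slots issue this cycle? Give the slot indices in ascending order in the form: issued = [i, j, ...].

(0) want 1×ALU +2rd +1wr — yes → AL1|MU1|ME2|BR1|rd4|wr3
(1) want 1×MUL +2rd +1wr — yes → AL1|MU0|ME2|BR1|rd2|wr2
(2) want 1×BR +2rd +0wr — yes → AL1|MU0|ME2|BR0|rd0|wr2
(3) want 1×MUL +2rd +1wr — FU → AL1|MU0|ME2|BR0|rd0|wr2
(4) want 1×ALU +2rd +1wr — RD_PORT → AL1|MU0|ME2|BR0|rd0|wr2

issued = [0, 1, 2]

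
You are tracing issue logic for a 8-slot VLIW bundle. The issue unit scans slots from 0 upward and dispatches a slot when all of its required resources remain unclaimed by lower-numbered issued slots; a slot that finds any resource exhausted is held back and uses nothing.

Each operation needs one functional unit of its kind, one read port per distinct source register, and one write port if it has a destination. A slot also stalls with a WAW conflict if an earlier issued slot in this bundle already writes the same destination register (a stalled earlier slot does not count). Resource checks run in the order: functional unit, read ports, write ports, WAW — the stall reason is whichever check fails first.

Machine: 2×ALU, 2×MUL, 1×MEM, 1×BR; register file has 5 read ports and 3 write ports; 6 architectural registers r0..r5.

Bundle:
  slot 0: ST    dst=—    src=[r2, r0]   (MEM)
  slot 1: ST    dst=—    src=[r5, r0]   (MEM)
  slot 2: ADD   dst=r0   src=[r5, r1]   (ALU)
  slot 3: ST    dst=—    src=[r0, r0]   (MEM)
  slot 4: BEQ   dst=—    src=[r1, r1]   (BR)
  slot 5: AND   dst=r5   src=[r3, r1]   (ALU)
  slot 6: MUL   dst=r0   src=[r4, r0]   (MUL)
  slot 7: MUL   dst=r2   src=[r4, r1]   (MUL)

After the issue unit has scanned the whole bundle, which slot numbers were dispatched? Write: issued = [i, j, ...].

#0 MEM src=r2,r0 dispatched  <A:2 Mu:2 Ld:0 B:1 rd:3 wr:3>
#1 MEM src=r5,r0 held:FU  <A:2 Mu:2 Ld:0 B:1 rd:3 wr:3>
#2 ALU src=r5,r1 dispatched  <A:1 Mu:2 Ld:0 B:1 rd:1 wr:2>
#3 MEM src=r0,r0 held:FU  <A:1 Mu:2 Ld:0 B:1 rd:1 wr:2>
#4 BR src=r1,r1 dispatched  <A:1 Mu:2 Ld:0 B:0 rd:0 wr:2>
#5 ALU src=r3,r1 held:RD_PORT  <A:1 Mu:2 Ld:0 B:0 rd:0 wr:2>
#6 MUL src=r4,r0 held:RD_PORT  <A:1 Mu:2 Ld:0 B:0 rd:0 wr:2>
#7 MUL src=r4,r1 held:RD_PORT  <A:1 Mu:2 Ld:0 B:0 rd:0 wr:2>

issued = [0, 2, 4]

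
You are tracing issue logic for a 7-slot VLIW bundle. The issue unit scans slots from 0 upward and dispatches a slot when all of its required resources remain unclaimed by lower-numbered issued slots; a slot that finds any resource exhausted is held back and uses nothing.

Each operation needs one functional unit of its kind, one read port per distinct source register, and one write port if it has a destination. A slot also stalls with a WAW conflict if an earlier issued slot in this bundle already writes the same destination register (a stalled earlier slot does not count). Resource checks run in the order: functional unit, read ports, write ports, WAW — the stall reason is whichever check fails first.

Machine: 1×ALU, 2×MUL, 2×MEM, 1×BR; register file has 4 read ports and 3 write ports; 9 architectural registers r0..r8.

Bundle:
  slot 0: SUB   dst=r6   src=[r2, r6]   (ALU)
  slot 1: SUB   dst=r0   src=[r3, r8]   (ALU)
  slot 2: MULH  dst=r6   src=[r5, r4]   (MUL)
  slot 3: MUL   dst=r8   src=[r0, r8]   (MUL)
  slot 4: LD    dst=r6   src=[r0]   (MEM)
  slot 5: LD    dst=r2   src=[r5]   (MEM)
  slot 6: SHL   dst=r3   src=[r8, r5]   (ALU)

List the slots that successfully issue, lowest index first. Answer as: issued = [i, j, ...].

issued = [0, 3]

[0] ALU needs rd=2 wr=1: ok; after: ALU=0 MUL=2 MEM=2 BR=1, R=2, W=2
[1] ALU needs rd=2 wr=1: FU; after: ALU=0 MUL=2 MEM=2 BR=1, R=2, W=2
[2] MUL needs rd=2 wr=1: WAW; after: ALU=0 MUL=2 MEM=2 BR=1, R=2, W=2
[3] MUL needs rd=2 wr=1: ok; after: ALU=0 MUL=1 MEM=2 BR=1, R=0, W=1
[4] MEM needs rd=1 wr=1: RD_PORT; after: ALU=0 MUL=1 MEM=2 BR=1, R=0, W=1
[5] MEM needs rd=1 wr=1: RD_PORT; after: ALU=0 MUL=1 MEM=2 BR=1, R=0, W=1
[6] ALU needs rd=2 wr=1: FU; after: ALU=0 MUL=1 MEM=2 BR=1, R=0, W=1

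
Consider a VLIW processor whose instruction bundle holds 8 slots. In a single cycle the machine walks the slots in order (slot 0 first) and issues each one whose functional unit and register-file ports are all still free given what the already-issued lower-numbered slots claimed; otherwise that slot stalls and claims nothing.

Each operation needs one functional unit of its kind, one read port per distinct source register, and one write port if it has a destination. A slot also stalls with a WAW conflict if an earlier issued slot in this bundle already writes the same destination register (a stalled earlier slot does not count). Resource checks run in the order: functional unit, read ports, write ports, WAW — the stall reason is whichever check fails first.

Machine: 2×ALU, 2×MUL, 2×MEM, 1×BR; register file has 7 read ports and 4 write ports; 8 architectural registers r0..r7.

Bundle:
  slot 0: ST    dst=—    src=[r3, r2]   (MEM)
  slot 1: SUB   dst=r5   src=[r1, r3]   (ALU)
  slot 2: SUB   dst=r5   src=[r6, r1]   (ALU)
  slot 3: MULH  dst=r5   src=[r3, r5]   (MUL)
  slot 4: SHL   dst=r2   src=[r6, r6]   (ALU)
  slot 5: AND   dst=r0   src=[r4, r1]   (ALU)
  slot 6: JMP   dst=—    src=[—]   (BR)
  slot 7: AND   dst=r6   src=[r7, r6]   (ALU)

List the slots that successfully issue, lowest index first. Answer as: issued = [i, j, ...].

issued = [0, 1, 4, 6]

  0. MEM ⇒ go  {2A/2Mu/1Ld/1B | 5r 4w}
  1. ALU→r5 ⇒ go  {1A/2Mu/1Ld/1B | 3r 3w}
  2. ALU→r5 ⇒ no(WAW)  {1A/2Mu/1Ld/1B | 3r 3w}
  3. MUL→r5 ⇒ no(WAW)  {1A/2Mu/1Ld/1B | 3r 3w}
  4. ALU→r2 ⇒ go  {0A/2Mu/1Ld/1B | 2r 2w}
  5. ALU→r0 ⇒ no(FU)  {0A/2Mu/1Ld/1B | 2r 2w}
  6. BR ⇒ go  {0A/2Mu/1Ld/0B | 2r 2w}
  7. ALU→r6 ⇒ no(FU)  {0A/2Mu/1Ld/0B | 2r 2w}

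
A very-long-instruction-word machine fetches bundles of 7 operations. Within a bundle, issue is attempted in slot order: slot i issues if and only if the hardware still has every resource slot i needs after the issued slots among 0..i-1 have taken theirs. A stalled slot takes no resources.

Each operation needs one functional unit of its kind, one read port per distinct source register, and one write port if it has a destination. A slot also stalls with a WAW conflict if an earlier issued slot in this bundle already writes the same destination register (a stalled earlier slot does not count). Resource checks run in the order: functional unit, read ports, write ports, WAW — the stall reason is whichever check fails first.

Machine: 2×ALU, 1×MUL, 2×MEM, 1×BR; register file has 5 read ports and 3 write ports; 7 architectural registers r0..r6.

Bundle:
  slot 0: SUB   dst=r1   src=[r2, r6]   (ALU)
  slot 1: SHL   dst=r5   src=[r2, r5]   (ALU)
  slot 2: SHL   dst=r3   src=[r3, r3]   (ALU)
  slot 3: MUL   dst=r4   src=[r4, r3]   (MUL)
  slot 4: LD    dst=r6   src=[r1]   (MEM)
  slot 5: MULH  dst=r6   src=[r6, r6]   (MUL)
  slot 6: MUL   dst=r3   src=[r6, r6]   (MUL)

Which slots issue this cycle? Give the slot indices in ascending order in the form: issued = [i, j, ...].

issued = [0, 1, 4]

[0] ALU needs rd=2 wr=1: ok; after: ALU=1 MUL=1 MEM=2 BR=1, R=3, W=2
[1] ALU needs rd=2 wr=1: ok; after: ALU=0 MUL=1 MEM=2 BR=1, R=1, W=1
[2] ALU needs rd=1 wr=1: FU; after: ALU=0 MUL=1 MEM=2 BR=1, R=1, W=1
[3] MUL needs rd=2 wr=1: RD_PORT; after: ALU=0 MUL=1 MEM=2 BR=1, R=1, W=1
[4] MEM needs rd=1 wr=1: ok; after: ALU=0 MUL=1 MEM=1 BR=1, R=0, W=0
[5] MUL needs rd=1 wr=1: RD_PORT; after: ALU=0 MUL=1 MEM=1 BR=1, R=0, W=0
[6] MUL needs rd=1 wr=1: RD_PORT; after: ALU=0 MUL=1 MEM=1 BR=1, R=0, W=0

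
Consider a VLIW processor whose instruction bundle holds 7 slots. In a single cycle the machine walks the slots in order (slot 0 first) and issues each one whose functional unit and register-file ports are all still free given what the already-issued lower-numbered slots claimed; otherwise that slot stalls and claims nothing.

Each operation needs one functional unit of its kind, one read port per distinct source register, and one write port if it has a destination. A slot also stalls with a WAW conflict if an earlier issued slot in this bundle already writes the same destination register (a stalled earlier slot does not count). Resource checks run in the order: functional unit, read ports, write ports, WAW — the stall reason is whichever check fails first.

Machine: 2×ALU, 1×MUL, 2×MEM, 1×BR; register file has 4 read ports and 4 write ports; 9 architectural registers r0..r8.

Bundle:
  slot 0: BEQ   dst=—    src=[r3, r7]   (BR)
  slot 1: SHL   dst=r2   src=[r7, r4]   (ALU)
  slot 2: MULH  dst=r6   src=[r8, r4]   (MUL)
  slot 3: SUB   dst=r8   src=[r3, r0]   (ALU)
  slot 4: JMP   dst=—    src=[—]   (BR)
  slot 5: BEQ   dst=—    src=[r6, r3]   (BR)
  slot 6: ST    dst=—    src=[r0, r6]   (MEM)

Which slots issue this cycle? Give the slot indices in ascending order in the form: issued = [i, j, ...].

issued = [0, 1]

  0. BR ⇒ go  {2A/1Mu/2Ld/0B | 2r 4w}
  1. ALU→r2 ⇒ go  {1A/1Mu/2Ld/0B | 0r 3w}
  2. MUL→r6 ⇒ no(RD_PORT)  {1A/1Mu/2Ld/0B | 0r 3w}
  3. ALU→r8 ⇒ no(RD_PORT)  {1A/1Mu/2Ld/0B | 0r 3w}
  4. BR ⇒ no(FU)  {1A/1Mu/2Ld/0B | 0r 3w}
  5. BR ⇒ no(FU)  {1A/1Mu/2Ld/0B | 0r 3w}
  6. MEM ⇒ no(RD_PORT)  {1A/1Mu/2Ld/0B | 0r 3w}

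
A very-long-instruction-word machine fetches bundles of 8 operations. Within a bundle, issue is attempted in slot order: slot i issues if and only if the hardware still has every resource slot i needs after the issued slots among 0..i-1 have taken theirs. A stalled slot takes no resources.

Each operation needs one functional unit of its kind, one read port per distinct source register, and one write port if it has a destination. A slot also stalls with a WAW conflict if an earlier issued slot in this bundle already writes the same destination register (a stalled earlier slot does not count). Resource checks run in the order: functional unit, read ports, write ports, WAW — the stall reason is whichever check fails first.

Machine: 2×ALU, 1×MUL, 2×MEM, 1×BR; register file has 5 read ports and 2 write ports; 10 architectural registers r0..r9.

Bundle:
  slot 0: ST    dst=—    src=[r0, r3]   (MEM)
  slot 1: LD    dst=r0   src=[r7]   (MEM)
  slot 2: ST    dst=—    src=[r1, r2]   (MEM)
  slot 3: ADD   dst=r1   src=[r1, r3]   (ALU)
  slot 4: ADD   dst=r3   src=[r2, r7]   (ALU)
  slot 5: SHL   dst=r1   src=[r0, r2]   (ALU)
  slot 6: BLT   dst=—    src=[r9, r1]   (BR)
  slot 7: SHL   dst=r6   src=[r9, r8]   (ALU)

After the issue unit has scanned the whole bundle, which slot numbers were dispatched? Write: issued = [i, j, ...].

  0. MEM ⇒ go  {2A/1Mu/1Ld/1B | 3r 2w}
  1. MEM→r0 ⇒ go  {2A/1Mu/0Ld/1B | 2r 1w}
  2. MEM ⇒ no(FU)  {2A/1Mu/0Ld/1B | 2r 1w}
  3. ALU→r1 ⇒ go  {1A/1Mu/0Ld/1B | 0r 0w}
  4. ALU→r3 ⇒ no(RD_PORT)  {1A/1Mu/0Ld/1B | 0r 0w}
  5. ALU→r1 ⇒ no(RD_PORT)  {1A/1Mu/0Ld/1B | 0r 0w}
  6. BR ⇒ no(RD_PORT)  {1A/1Mu/0Ld/1B | 0r 0w}
  7. ALU→r6 ⇒ no(RD_PORT)  {1A/1Mu/0Ld/1B | 0r 0w}

issued = [0, 1, 3]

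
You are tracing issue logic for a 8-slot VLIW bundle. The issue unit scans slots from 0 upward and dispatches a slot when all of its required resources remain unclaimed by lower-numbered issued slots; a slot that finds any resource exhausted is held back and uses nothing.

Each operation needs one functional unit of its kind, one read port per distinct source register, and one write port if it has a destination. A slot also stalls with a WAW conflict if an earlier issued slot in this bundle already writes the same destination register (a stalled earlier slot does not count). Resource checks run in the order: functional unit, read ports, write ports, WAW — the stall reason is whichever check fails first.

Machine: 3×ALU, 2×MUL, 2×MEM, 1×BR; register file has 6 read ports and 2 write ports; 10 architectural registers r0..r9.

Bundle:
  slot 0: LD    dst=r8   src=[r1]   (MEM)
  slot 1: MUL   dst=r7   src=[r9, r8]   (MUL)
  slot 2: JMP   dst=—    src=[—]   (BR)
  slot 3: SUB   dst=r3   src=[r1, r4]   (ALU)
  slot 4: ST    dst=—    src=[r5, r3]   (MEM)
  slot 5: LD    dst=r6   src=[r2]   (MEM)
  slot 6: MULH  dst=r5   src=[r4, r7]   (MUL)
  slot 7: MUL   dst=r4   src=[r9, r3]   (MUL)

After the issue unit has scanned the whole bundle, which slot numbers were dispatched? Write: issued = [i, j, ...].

issued = [0, 1, 2, 4]

[0] MEM needs rd=1 wr=1: ok; after: ALU=3 MUL=2 MEM=1 BR=1, R=5, W=1
[1] MUL needs rd=2 wr=1: ok; after: ALU=3 MUL=1 MEM=1 BR=1, R=3, W=0
[2] BR needs rd=0 wr=0: ok; after: ALU=3 MUL=1 MEM=1 BR=0, R=3, W=0
[3] ALU needs rd=2 wr=1: WR_PORT; after: ALU=3 MUL=1 MEM=1 BR=0, R=3, W=0
[4] MEM needs rd=2 wr=0: ok; after: ALU=3 MUL=1 MEM=0 BR=0, R=1, W=0
[5] MEM needs rd=1 wr=1: FU; after: ALU=3 MUL=1 MEM=0 BR=0, R=1, W=0
[6] MUL needs rd=2 wr=1: RD_PORT; after: ALU=3 MUL=1 MEM=0 BR=0, R=1, W=0
[7] MUL needs rd=2 wr=1: RD_PORT; after: ALU=3 MUL=1 MEM=0 BR=0, R=1, W=0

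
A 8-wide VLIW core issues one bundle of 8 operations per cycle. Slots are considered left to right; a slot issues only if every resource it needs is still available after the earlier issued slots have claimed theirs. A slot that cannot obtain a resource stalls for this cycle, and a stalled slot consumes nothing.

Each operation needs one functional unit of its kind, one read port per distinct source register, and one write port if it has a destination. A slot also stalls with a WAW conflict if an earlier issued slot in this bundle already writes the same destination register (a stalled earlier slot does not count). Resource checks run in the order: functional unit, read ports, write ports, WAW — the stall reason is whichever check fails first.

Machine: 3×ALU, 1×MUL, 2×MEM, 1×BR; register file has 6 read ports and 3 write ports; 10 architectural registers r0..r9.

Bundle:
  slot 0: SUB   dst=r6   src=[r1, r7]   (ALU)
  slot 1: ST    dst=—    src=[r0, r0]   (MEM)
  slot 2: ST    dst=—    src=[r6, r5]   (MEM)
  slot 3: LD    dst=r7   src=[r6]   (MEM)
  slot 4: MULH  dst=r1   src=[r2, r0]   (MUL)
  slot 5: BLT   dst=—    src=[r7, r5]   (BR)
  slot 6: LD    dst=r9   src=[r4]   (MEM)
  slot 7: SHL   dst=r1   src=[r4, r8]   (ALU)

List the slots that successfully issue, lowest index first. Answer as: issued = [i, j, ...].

issued = [0, 1, 2]

(0) want 1×ALU +2rd +1wr — yes → AL2|MU1|ME2|BR1|rd4|wr2
(1) want 1×MEM +1rd +0wr — yes → AL2|MU1|ME1|BR1|rd3|wr2
(2) want 1×MEM +2rd +0wr — yes → AL2|MU1|ME0|BR1|rd1|wr2
(3) want 1×MEM +1rd +1wr — FU → AL2|MU1|ME0|BR1|rd1|wr2
(4) want 1×MUL +2rd +1wr — RD_PORT → AL2|MU1|ME0|BR1|rd1|wr2
(5) want 1×BR +2rd +0wr — RD_PORT → AL2|MU1|ME0|BR1|rd1|wr2
(6) want 1×MEM +1rd +1wr — FU → AL2|MU1|ME0|BR1|rd1|wr2
(7) want 1×ALU +2rd +1wr — RD_PORT → AL2|MU1|ME0|BR1|rd1|wr2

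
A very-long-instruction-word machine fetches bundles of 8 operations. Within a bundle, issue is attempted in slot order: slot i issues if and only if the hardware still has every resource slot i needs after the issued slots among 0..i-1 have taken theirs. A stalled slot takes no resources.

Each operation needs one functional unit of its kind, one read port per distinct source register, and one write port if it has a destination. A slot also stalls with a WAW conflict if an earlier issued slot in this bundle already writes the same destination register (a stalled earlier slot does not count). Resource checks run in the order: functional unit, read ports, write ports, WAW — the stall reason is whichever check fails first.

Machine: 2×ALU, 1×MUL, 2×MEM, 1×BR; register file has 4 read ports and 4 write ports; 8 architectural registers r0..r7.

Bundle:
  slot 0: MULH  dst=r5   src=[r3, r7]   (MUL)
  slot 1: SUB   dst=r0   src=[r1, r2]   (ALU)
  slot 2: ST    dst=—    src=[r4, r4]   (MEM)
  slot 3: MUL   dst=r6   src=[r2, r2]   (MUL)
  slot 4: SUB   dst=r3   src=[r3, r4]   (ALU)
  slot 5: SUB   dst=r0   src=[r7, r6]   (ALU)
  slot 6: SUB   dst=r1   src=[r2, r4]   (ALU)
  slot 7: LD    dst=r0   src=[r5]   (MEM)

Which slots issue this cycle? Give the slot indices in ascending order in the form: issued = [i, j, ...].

issued = [0, 1]

#0 MUL src=r3,r7 dispatched  <A:2 Mu:0 Ld:2 B:1 rd:2 wr:3>
#1 ALU src=r1,r2 dispatched  <A:1 Mu:0 Ld:2 B:1 rd:0 wr:2>
#2 MEM src=r4,r4 held:RD_PORT  <A:1 Mu:0 Ld:2 B:1 rd:0 wr:2>
#3 MUL src=r2,r2 held:FU  <A:1 Mu:0 Ld:2 B:1 rd:0 wr:2>
#4 ALU src=r3,r4 held:RD_PORT  <A:1 Mu:0 Ld:2 B:1 rd:0 wr:2>
#5 ALU src=r7,r6 held:RD_PORT  <A:1 Mu:0 Ld:2 B:1 rd:0 wr:2>
#6 ALU src=r2,r4 held:RD_PORT  <A:1 Mu:0 Ld:2 B:1 rd:0 wr:2>
#7 MEM src=r5 held:RD_PORT  <A:1 Mu:0 Ld:2 B:1 rd:0 wr:2>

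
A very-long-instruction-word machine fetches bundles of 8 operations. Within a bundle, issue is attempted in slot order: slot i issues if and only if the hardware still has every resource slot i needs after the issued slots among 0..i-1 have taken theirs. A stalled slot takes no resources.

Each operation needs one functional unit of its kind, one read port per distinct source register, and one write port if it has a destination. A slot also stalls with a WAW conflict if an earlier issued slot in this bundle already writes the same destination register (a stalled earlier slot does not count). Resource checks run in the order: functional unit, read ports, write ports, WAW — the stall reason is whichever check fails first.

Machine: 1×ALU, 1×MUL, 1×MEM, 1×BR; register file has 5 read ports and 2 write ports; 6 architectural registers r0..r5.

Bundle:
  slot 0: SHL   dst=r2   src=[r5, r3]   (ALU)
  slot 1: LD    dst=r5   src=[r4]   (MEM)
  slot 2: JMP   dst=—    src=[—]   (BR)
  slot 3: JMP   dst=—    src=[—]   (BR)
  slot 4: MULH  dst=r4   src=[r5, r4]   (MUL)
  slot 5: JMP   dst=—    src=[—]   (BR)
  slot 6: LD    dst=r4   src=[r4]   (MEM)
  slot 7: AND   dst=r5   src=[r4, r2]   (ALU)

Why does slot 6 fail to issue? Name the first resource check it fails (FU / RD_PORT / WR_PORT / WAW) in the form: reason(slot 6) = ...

slot 0 (ALU): ISSUE — free A0,Mu1,Ld1,B1 rp3 wp1
slot 1 (MEM): ISSUE — free A0,Mu1,Ld0,B1 rp2 wp0
slot 2 (BR): ISSUE — free A0,Mu1,Ld0,B0 rp2 wp0
slot 3 (BR): stall FU — free A0,Mu1,Ld0,B0 rp2 wp0
slot 4 (MUL): stall WR_PORT — free A0,Mu1,Ld0,B0 rp2 wp0
slot 5 (BR): stall FU — free A0,Mu1,Ld0,B0 rp2 wp0
slot 6 (MEM): stall FU — free A0,Mu1,Ld0,B0 rp2 wp0
slot 7 (ALU): stall FU — free A0,Mu1,Ld0,B0 rp2 wp0

reason(slot 6) = FU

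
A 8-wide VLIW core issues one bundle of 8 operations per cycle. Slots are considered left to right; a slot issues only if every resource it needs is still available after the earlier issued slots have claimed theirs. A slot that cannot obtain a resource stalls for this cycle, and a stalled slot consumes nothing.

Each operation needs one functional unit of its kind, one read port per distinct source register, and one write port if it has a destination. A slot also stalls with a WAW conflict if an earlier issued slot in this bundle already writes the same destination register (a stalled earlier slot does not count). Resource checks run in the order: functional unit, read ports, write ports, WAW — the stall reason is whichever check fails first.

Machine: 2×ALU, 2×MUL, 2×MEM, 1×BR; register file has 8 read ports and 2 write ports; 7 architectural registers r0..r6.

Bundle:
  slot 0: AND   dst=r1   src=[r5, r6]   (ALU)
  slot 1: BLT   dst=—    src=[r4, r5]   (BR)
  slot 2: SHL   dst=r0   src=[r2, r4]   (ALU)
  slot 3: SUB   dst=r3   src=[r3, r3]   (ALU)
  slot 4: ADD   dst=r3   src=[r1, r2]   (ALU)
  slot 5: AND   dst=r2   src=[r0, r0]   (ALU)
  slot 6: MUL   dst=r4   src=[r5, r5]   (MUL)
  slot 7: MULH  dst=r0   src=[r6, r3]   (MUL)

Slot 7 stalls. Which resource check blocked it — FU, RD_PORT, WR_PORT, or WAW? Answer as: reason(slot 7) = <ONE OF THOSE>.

reason(slot 7) = WR_PORT

#0 ALU src=r5,r6 dispatched  <A:1 Mu:2 Ld:2 B:1 rd:6 wr:1>
#1 BR src=r4,r5 dispatched  <A:1 Mu:2 Ld:2 B:0 rd:4 wr:1>
#2 ALU src=r2,r4 dispatched  <A:0 Mu:2 Ld:2 B:0 rd:2 wr:0>
#3 ALU src=r3,r3 held:FU  <A:0 Mu:2 Ld:2 B:0 rd:2 wr:0>
#4 ALU src=r1,r2 held:FU  <A:0 Mu:2 Ld:2 B:0 rd:2 wr:0>
#5 ALU src=r0,r0 held:FU  <A:0 Mu:2 Ld:2 B:0 rd:2 wr:0>
#6 MUL src=r5,r5 held:WR_PORT  <A:0 Mu:2 Ld:2 B:0 rd:2 wr:0>
#7 MUL src=r6,r3 held:WR_PORT  <A:0 Mu:2 Ld:2 B:0 rd:2 wr:0>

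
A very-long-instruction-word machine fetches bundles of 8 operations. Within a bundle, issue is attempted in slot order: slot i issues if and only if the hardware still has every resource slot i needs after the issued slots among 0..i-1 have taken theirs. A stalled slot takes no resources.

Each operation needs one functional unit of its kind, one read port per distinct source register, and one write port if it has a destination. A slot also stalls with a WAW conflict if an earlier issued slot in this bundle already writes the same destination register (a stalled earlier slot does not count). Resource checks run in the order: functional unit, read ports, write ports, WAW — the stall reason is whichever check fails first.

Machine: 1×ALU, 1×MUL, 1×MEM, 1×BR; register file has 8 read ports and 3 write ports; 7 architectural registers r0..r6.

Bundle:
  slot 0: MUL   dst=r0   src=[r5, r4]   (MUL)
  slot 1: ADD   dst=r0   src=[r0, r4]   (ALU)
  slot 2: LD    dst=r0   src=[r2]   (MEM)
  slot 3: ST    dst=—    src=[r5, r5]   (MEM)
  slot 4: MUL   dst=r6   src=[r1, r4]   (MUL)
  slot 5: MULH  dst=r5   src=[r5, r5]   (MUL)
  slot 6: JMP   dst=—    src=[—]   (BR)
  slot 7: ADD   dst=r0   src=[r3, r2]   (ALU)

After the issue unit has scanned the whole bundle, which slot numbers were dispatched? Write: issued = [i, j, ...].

[0] MUL needs rd=2 wr=1: ok; after: ALU=1 MUL=0 MEM=1 BR=1, R=6, W=2
[1] ALU needs rd=2 wr=1: WAW; after: ALU=1 MUL=0 MEM=1 BR=1, R=6, W=2
[2] MEM needs rd=1 wr=1: WAW; after: ALU=1 MUL=0 MEM=1 BR=1, R=6, W=2
[3] MEM needs rd=1 wr=0: ok; after: ALU=1 MUL=0 MEM=0 BR=1, R=5, W=2
[4] MUL needs rd=2 wr=1: FU; after: ALU=1 MUL=0 MEM=0 BR=1, R=5, W=2
[5] MUL needs rd=1 wr=1: FU; after: ALU=1 MUL=0 MEM=0 BR=1, R=5, W=2
[6] BR needs rd=0 wr=0: ok; after: ALU=1 MUL=0 MEM=0 BR=0, R=5, W=2
[7] ALU needs rd=2 wr=1: WAW; after: ALU=1 MUL=0 MEM=0 BR=0, R=5, W=2

issued = [0, 3, 6]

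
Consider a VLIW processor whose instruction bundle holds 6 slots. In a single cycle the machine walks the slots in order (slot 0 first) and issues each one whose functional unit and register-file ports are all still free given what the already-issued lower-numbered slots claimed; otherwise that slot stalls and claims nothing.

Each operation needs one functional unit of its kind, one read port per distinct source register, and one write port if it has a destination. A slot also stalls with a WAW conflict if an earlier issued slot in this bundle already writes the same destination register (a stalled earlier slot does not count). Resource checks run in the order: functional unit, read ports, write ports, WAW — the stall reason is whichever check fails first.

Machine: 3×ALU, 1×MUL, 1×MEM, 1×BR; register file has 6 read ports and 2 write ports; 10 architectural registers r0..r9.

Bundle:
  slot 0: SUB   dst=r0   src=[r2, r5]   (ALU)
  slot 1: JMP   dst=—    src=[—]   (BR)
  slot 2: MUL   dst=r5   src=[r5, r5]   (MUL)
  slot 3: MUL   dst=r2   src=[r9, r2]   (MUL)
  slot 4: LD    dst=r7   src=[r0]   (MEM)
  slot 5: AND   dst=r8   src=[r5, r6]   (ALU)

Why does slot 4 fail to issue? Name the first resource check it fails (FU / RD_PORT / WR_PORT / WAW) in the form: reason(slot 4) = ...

[0] ALU needs rd=2 wr=1: ok; after: ALU=2 MUL=1 MEM=1 BR=1, R=4, W=1
[1] BR needs rd=0 wr=0: ok; after: ALU=2 MUL=1 MEM=1 BR=0, R=4, W=1
[2] MUL needs rd=1 wr=1: ok; after: ALU=2 MUL=0 MEM=1 BR=0, R=3, W=0
[3] MUL needs rd=2 wr=1: FU; after: ALU=2 MUL=0 MEM=1 BR=0, R=3, W=0
[4] MEM needs rd=1 wr=1: WR_PORT; after: ALU=2 MUL=0 MEM=1 BR=0, R=3, W=0
[5] ALU needs rd=2 wr=1: WR_PORT; after: ALU=2 MUL=0 MEM=1 BR=0, R=3, W=0

reason(slot 4) = WR_PORT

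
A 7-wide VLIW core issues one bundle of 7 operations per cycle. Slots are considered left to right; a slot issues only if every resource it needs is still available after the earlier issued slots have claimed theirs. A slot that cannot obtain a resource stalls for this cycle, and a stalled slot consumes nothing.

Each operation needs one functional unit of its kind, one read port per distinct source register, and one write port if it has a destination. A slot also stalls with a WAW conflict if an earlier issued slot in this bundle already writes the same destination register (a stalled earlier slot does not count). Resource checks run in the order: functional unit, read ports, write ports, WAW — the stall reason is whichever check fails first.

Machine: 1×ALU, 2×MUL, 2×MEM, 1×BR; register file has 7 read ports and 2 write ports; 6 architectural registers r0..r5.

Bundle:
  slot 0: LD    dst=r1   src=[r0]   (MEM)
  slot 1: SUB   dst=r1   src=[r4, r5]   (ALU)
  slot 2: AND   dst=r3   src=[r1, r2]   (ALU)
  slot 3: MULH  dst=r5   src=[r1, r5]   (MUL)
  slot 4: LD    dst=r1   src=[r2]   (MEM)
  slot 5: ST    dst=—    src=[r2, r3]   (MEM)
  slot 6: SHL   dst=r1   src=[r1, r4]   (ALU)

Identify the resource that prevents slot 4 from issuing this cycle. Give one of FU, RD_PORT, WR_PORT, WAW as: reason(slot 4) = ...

reason(slot 4) = WR_PORT

slot 0 (MEM): ISSUE — free A1,Mu2,Ld1,B1 rp6 wp1
slot 1 (ALU): stall WAW — free A1,Mu2,Ld1,B1 rp6 wp1
slot 2 (ALU): ISSUE — free A0,Mu2,Ld1,B1 rp4 wp0
slot 3 (MUL): stall WR_PORT — free A0,Mu2,Ld1,B1 rp4 wp0
slot 4 (MEM): stall WR_PORT — free A0,Mu2,Ld1,B1 rp4 wp0
slot 5 (MEM): ISSUE — free A0,Mu2,Ld0,B1 rp2 wp0
slot 6 (ALU): stall FU — free A0,Mu2,Ld0,B1 rp2 wp0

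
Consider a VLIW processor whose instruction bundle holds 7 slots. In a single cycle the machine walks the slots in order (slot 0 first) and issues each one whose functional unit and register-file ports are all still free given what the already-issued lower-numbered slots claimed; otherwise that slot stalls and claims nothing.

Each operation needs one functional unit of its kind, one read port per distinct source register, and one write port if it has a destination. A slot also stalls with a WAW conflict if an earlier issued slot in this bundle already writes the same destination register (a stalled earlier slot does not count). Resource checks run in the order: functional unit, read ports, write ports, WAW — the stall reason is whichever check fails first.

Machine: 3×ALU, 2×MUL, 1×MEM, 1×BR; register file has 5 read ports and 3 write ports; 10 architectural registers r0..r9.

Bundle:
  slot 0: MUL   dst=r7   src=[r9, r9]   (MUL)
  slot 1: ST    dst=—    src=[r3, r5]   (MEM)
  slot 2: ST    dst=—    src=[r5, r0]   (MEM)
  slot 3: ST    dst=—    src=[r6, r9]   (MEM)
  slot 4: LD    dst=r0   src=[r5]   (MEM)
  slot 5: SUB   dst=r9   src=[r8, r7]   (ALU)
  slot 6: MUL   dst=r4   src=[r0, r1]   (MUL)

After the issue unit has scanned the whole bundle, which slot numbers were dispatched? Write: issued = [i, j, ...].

(0) want 1×MUL +1rd +1wr — yes → AL3|MU1|ME1|BR1|rd4|wr2
(1) want 1×MEM +2rd +0wr — yes → AL3|MU1|ME0|BR1|rd2|wr2
(2) want 1×MEM +2rd +0wr — FU → AL3|MU1|ME0|BR1|rd2|wr2
(3) want 1×MEM +2rd +0wr — FU → AL3|MU1|ME0|BR1|rd2|wr2
(4) want 1×MEM +1rd +1wr — FU → AL3|MU1|ME0|BR1|rd2|wr2
(5) want 1×ALU +2rd +1wr — yes → AL2|MU1|ME0|BR1|rd0|wr1
(6) want 1×MUL +2rd +1wr — RD_PORT → AL2|MU1|ME0|BR1|rd0|wr1

issued = [0, 1, 5]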